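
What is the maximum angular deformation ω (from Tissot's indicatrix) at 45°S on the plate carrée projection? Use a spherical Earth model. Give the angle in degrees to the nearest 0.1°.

19.8°

In the plate carrée (x = Rλ, y = Rφ), meridians are true-scale (h = 1) and parallels are stretched by k = sec φ.
At 45°: h = 1.000, k = 1.414; principal scales a = 1.414, b = 1.000.
sin(ω/2) = (a − b)/(a + b) = 0.4142/2.414 = 0.1716, so ω = 2 arcsin(0.1716) ≈ 19.8°.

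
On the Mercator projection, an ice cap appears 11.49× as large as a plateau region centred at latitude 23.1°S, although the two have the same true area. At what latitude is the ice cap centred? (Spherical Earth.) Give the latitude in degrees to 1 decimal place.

74.3°

For equal true areas on Mercator, apparent areas scale as sec²φ, so the ratio is cos²φ₂ / cos²φ₁.
cos²φ₂ / cos²φ₁ = 11.49  ⇒  cos φ₁ = cos 23.1° / √11.49 = 0.9198/3.390 = 0.2714.
φ₁ = arccos(0.2714) ≈ 74.3°.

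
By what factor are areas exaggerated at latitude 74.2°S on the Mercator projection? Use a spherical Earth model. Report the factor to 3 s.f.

The Mercator projection is conformal; its linear scale factor is the same in every direction and equals sec φ = 1/cos φ.
Areal scale = k² = sec²φ = 1/cos²(74.2°) = 1/0.2723² = 13.49.

13.5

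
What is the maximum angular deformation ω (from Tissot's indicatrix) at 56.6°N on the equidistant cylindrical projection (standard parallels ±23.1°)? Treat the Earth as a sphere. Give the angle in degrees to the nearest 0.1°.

The equidistant cylindrical projection with φ₀ = 23.1° has h = 1 (meridians true) and k = cos φ₀ / cos φ along parallels.
At 56.6°: h = 1.000, k = 1.671; principal scales a = 1.671, b = 1.000.
sin(ω/2) = (a − b)/(a + b) = 0.6709/2.671 = 0.2512, so ω = 2 arcsin(0.2512) ≈ 29.1°.

29.1°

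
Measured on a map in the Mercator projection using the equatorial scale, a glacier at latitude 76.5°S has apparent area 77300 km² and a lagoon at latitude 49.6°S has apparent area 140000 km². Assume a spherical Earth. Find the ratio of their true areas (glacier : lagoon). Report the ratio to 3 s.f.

On Mercator the areal scale is sec²φ, so true area = apparent × cos²φ.
True area of glacier: 77300 × cos²(76.5°) = 77300 × 0.05450 = 4213 km².
True area of lagoon: 140000 × cos²(49.6°) = 140000 × 0.4201 = 58810 km².
Ratio = 4213 / 58810 ≈ 0.0716.

0.0716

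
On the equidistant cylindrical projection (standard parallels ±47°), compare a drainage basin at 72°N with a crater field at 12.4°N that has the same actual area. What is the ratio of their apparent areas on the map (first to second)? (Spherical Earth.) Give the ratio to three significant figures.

3.16

In the equirectangular projection with standard parallel φ₀ = 47° (x = Rλ cos φ₀, y = Rφ), meridians are true-scale (h = 1) and the parallel scale is k = cos φ₀ / cos φ.
Areal scale at 72°: h·k = 1.000 × 2.207 = 2.207.
Areal scale at 12.4°: h·k = 1.000 × 0.6983 = 0.6983.
Ratio = 2.207/0.6983 ≈ 3.16.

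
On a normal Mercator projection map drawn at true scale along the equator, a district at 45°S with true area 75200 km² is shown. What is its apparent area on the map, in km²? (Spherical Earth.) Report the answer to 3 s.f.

150000 km²

For Mercator, h = k = sec φ (a conformal cylindrical projection has a single point scale, 1/cos φ).
Areal scale = k² = sec²φ = 1/cos²(45°) = 1/0.7071² = 2.000.
Apparent area = 75200 × 2.000 ≈ 150000 km².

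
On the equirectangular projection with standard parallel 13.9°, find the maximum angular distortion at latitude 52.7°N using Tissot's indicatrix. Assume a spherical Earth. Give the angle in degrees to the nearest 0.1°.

26.7°

With standard parallel φ₀ = 13.9°, the equirectangular projection gives x = Rλ cos φ₀, y = Rφ, so h = 1 and k = cos 13.9° / cos φ.
At 52.7°: h = 1.000, k = 1.602; principal scales a = 1.602, b = 1.000.
sin(ω/2) = (a − b)/(a + b) = 0.6019/2.602 = 0.2313, so ω = 2 arcsin(0.2313) ≈ 26.7°.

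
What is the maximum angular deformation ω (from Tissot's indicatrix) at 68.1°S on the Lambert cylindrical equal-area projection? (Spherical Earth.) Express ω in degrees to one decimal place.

The Lambert cylindrical equal-area projection is the cylindrical equal-area projection with its standard parallel at the equator (φ₀ = 0). For cylindrical equal-area with standard parallel φ₀, h = cos φ / cos φ₀ and k = cos φ₀ / cos φ, so h·k = 1.
At 68.1°: h = 0.3730, k = 2.681; principal scales a = 2.681, b = 0.3730.
sin(ω/2) = (a − b)/(a + b) = 2.308/3.054 = 0.7557, so ω = 2 arcsin(0.7557) ≈ 98.2°.

98.2°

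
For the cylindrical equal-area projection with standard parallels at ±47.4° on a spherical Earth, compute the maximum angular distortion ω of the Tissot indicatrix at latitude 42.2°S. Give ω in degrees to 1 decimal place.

A cylindrical equal-area projection with standard parallel φ₀ has meridian scale h = cos φ / cos φ₀ and parallel scale k = cos φ₀ / cos φ (so areas are preserved, h·k = 1).
At 42.2°: h = 1.094, k = 0.9137; principal scales a = 1.094, b = 0.9137.
sin(ω/2) = (a − b)/(a + b) = 0.1807/2.008 = 0.09000, so ω = 2 arcsin(0.09000) ≈ 10.3°.

10.3°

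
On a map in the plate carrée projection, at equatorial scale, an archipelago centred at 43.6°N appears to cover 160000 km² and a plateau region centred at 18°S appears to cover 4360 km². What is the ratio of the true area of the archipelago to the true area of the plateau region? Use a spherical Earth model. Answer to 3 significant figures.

27.9

Plate carrée has h = 1 and k = sec φ, giving areal scale sec φ; true area = (apparent area) · cos φ.
True area of archipelago: 160000 × cos(43.6°) = 160000 × 0.7242 = 115900 km².
True area of plateau region: 4360 × cos(18°) = 4360 × 0.9511 = 4147 km².
Ratio = 115900 / 4147 ≈ 27.9.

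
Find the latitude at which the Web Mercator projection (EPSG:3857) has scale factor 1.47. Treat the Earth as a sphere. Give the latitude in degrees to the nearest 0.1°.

47.1°

Mercator scale is k = sec φ = 1/cos φ.
1/cos φ = 1.47  ⇒  cos φ = 0.6803  ⇒  φ = arccos(0.6803) ≈ 47.1°.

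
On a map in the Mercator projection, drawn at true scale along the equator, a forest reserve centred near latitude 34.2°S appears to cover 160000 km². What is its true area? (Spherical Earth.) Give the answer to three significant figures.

109000 km²

The Mercator projection is conformal; its linear scale factor is the same in every direction and equals sec φ = 1/cos φ.
Areal scale = k² = sec²φ = 1/cos²(34.2°) = 1/0.8271² = 1.462.
True area = apparent / (areal scale) = 160000 / 1.462 ≈ 109000 km².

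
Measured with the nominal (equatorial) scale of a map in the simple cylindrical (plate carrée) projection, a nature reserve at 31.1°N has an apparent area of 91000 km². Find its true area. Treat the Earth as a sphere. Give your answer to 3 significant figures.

In the plate carrée (x = Rλ, y = Rφ), meridians are true-scale (h = 1) and parallels are stretched by k = sec φ.
Areal scale = h·k = 1 × sec φ; at 31.1°, h = 1.000, k = 1.168, so h·k = 1.168.
True area = apparent / (areal scale) = 91000 / 1.168 ≈ 77900 km².

77900 km²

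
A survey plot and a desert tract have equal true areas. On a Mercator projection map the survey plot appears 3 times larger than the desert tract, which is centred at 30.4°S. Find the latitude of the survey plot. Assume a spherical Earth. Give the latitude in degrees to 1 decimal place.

Mercator areal scale is sec²φ, so apparent-area ratio = sec²φ₁ / sec²φ₂ = cos²φ₂ / cos²φ₁.
cos²φ₂ / cos²φ₁ = 3  ⇒  cos φ₁ = cos 30.4° / √3 = 0.8625/1.732 = 0.4980.
φ₁ = arccos(0.4980) ≈ 60.1°.

60.1°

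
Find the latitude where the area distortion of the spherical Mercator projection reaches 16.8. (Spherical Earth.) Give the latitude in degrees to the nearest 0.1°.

75.9°

Mercator areal scale is sec²φ.
sec²φ = 16.8  ⇒  cos²φ = 0.05952  ⇒  cos φ = 0.2440.
φ = arccos(0.2440) ≈ 75.9°.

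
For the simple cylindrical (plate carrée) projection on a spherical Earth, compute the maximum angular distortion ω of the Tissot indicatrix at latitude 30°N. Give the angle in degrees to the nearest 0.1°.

8.2°

In the plate carrée (x = Rλ, y = Rφ), meridians are true-scale (h = 1) and parallels are stretched by k = sec φ.
At 30°: h = 1.000, k = 1.155; principal scales a = 1.155, b = 1.000.
sin(ω/2) = (a − b)/(a + b) = 0.1547/2.155 = 0.07180, so ω = 2 arcsin(0.07180) ≈ 8.2°.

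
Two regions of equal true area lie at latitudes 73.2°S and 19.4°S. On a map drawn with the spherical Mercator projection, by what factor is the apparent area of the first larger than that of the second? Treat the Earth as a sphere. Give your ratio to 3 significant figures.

10.6

On Mercator, area is exaggerated by sec²φ = 1/cos²φ.
At 73.2°: sec²(73.2°) = 1/0.2890² = 11.97.
At 19.4°: sec²(19.4°) = 1/0.9432² = 1.124.
Ratio = 11.97/1.124 = cos²(19.4°)/cos²(73.2°) ≈ 10.6.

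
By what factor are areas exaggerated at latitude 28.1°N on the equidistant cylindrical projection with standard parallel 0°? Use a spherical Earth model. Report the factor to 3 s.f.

In the plate carrée (x = Rλ, y = Rφ), meridians are true-scale (h = 1) and parallels are stretched by k = sec φ.
Areal scale = h·k = 1 × sec φ; at 28.1°, h = 1.000, k = 1.134, so h·k = 1.134.

1.13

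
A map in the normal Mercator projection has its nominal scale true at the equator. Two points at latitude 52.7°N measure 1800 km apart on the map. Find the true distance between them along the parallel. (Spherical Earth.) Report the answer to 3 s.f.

1090 km

Mercator is conformal, so the point scale is isotropic: h = k = sec φ = 1/cos φ.
Along the parallel at 52.7°, map distances are exaggerated by k = sec 52.7° = 1.650.
True distance = 1800 / 1.650 = 1800 × cos 52.7° ≈ 1090 km.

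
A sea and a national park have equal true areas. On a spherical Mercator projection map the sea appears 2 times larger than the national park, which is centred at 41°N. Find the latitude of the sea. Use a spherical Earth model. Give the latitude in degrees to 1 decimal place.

57.7°

On Mercator, (apparent₁)/(apparent₂) = sec²φ₁ / sec²φ₂ when true areas are equal.
cos²φ₂ / cos²φ₁ = 2  ⇒  cos φ₁ = cos 41° / √2 = 0.7547/1.414 = 0.5337.
φ₁ = arccos(0.5337) ≈ 57.7°.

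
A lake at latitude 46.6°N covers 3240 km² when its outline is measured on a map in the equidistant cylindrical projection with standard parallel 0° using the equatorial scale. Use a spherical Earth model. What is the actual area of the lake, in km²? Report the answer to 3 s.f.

2230 km²

For the equirectangular projection with φ₀ = 0 (plate carrée), h = 1 along meridians and k = sec φ along parallels.
Areal scale = h·k = 1 × sec φ; at 46.6°, h = 1.000, k = 1.455, so h·k = 1.455.
True area = apparent / (areal scale) = 3240 / 1.455 ≈ 2230 km².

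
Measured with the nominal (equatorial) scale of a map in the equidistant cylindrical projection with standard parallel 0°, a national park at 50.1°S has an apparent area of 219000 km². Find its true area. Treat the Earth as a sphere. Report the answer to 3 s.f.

140000 km²

For the equirectangular projection with φ₀ = 0 (plate carrée), h = 1 along meridians and k = sec φ along parallels.
Areal scale = h·k = 1 × sec φ; at 50.1°, h = 1.000, k = 1.559, so h·k = 1.559.
True area = apparent / (areal scale) = 219000 / 1.559 ≈ 140000 km².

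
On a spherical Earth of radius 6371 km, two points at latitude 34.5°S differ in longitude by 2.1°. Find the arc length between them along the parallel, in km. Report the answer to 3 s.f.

192 km

Arc length along a parallel = R cos φ · Δλ (with Δλ in radians).
= 6371 × cos 34.5° × (2.1° × π/180) = 6371 × 0.8241 × 0.03665 ≈ 192 km.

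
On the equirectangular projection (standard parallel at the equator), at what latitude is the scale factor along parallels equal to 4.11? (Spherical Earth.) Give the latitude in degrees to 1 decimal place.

75.9°

Plate carrée: h = 1, k = sec φ along parallels.
sec φ = 4.11  ⇒  cos φ = 0.2433  ⇒  φ ≈ 75.9°.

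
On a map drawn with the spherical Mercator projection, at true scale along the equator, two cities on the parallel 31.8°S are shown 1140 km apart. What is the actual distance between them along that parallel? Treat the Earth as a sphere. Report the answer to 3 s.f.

969 km

For Mercator, h = k = sec φ (a conformal cylindrical projection has a single point scale, 1/cos φ).
Along the parallel at 31.8°, map distances are exaggerated by k = sec 31.8° = 1.177.
True distance = 1140 / 1.177 = 1140 × cos 31.8° ≈ 969 km.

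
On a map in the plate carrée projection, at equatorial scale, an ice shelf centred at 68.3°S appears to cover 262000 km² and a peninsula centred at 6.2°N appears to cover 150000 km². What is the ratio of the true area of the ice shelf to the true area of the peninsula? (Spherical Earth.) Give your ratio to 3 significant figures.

0.650

Plate carrée has h = 1 and k = sec φ, giving areal scale sec φ; true area = (apparent area) · cos φ.
True area of ice shelf: 262000 × cos(68.3°) = 262000 × 0.3697 = 96870 km².
True area of peninsula: 150000 × cos(6.2°) = 150000 × 0.9942 = 149100 km².
Ratio = 96870 / 149100 ≈ 0.650.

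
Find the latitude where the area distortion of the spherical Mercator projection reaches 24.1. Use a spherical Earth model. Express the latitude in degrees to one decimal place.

78.2°

Mercator areal scale is sec²φ.
sec²φ = 24.1  ⇒  cos²φ = 0.04149  ⇒  cos φ = 0.2037.
φ = arccos(0.2037) ≈ 78.2°.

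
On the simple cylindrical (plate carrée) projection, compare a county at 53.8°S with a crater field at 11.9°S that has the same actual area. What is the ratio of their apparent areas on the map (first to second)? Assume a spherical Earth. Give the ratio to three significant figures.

1.66

Plate carrée maps x = Rλ, y = Rφ. The meridian scale is h = 1 and the parallel scale is k = 1/cos φ = sec φ.
Areal scale at 53.8°: h·k = 1.000 × 1.693 = 1.693.
Areal scale at 11.9°: h·k = 1.000 × 1.022 = 1.022.
Ratio = 1.693/1.022 ≈ 1.66.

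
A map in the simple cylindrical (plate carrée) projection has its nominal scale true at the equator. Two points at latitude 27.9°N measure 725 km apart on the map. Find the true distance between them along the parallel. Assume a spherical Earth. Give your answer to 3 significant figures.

641 km

In the plate carrée (x = Rλ, y = Rφ), meridians are true-scale (h = 1) and parallels are stretched by k = sec φ.
Along the parallel at 27.9°, map distances are exaggerated by k = sec 27.9° = 1.132.
True distance = 725 / 1.132 = 725 × cos 27.9° ≈ 641 km.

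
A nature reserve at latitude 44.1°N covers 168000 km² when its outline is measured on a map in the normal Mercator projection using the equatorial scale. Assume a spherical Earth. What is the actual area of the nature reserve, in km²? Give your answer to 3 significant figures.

86600 km²

Mercator is conformal, so the point scale is isotropic: h = k = sec φ = 1/cos φ.
Areal scale = k² = sec²φ = 1/cos²(44.1°) = 1/0.7181² = 1.939.
True area = apparent / (areal scale) = 168000 / 1.939 ≈ 86600 km².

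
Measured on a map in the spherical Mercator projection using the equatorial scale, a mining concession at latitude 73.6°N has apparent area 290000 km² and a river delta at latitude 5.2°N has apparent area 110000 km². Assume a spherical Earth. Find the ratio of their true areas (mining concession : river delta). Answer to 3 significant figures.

Mercator's areal exaggeration is sec²φ; hence true area = (apparent area) · cos²φ.
True area of mining concession: 290000 × cos²(73.6°) = 290000 × 0.07972 = 23120 km².
True area of river delta: 110000 × cos²(5.2°) = 110000 × 0.9918 = 109100 km².
Ratio = 23120 / 109100 ≈ 0.212.

0.212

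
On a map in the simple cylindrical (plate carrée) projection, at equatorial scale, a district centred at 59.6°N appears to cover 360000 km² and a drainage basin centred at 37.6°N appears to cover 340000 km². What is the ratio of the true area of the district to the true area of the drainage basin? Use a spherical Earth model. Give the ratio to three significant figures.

0.676

Plate carrée has h = 1 and k = sec φ, giving areal scale sec φ; true area = (apparent area) · cos φ.
True area of district: 360000 × cos(59.6°) = 360000 × 0.5060 = 182200 km².
True area of drainage basin: 340000 × cos(37.6°) = 340000 × 0.7923 = 269400 km².
Ratio = 182200 / 269400 ≈ 0.676.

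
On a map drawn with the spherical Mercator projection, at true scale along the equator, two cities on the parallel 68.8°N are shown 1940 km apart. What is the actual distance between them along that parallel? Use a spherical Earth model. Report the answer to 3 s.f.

702 km

The Mercator projection is conformal; its linear scale factor is the same in every direction and equals sec φ = 1/cos φ.
Along the parallel at 68.8°, map distances are exaggerated by k = sec 68.8° = 2.765.
True distance = 1940 / 2.765 = 1940 × cos 68.8° ≈ 702 km.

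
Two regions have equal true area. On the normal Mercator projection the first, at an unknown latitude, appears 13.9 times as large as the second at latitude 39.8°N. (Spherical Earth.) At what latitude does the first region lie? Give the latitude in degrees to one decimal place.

For equal true areas on Mercator, apparent areas scale as sec²φ, so the ratio is cos²φ₂ / cos²φ₁.
cos²φ₂ / cos²φ₁ = 13.9  ⇒  cos φ₁ = cos 39.8° / √13.9 = 0.7683/3.728 = 0.2061.
φ₁ = arccos(0.2061) ≈ 78.1°.

78.1°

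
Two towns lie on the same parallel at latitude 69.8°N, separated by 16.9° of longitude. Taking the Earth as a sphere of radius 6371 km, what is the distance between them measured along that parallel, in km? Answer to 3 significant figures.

649 km

Arc length along a parallel = R cos φ · Δλ (with Δλ in radians).
= 6371 × cos 69.8° × (16.9° × π/180) = 6371 × 0.3453 × 0.2950 ≈ 649 km.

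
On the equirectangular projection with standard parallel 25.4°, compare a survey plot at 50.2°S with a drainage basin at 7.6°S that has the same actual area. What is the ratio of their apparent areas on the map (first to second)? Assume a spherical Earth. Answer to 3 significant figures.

1.55

In the equirectangular projection with standard parallel φ₀ = 25.4° (x = Rλ cos φ₀, y = Rφ), meridians are true-scale (h = 1) and the parallel scale is k = cos φ₀ / cos φ.
Areal scale at 50.2°: h·k = 1.000 × 1.411 = 1.411.
Areal scale at 7.6°: h·k = 1.000 × 0.9113 = 0.9113.
Ratio = 1.411/0.9113 ≈ 1.55.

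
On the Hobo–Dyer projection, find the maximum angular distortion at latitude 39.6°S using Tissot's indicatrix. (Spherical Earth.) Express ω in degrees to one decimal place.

3.3°

The Hobo–Dyer projection is cylindrical equal-area with φ₀ = 37.5°. Cylindrical equal-area (φ₀ = 37.5°): h = cos φ / cos 37.5° along meridians, k = cos 37.5° / cos φ along parallels; h·k = 1.
At 39.6°: h = 0.9712, k = 1.030; principal scales a = 1.030, b = 0.9712.
sin(ω/2) = (a − b)/(a + b) = 0.05843/2.001 = 0.02920, so ω = 2 arcsin(0.02920) ≈ 3.3°.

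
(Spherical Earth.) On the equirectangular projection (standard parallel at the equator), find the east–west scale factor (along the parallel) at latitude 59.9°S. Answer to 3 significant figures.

For the equirectangular projection with φ₀ = 0 (plate carrée), h = 1 along meridians and k = sec φ along parallels.
k = 1/cos 59.9° = 1/0.5015 = 1.994.

1.99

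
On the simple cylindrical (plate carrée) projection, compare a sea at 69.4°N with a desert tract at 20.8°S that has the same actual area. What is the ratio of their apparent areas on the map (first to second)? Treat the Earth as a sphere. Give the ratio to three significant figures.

For the equirectangular projection with φ₀ = 0 (plate carrée), h = 1 along meridians and k = sec φ along parallels.
Areal scale at 69.4°: h·k = 1.000 × 2.842 = 2.842.
Areal scale at 20.8°: h·k = 1.000 × 1.070 = 1.070.
Ratio = 2.842/1.070 ≈ 2.66.

2.66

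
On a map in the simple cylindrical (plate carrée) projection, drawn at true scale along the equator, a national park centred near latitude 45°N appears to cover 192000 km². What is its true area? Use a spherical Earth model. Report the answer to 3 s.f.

For the equirectangular projection with φ₀ = 0 (plate carrée), h = 1 along meridians and k = sec φ along parallels.
Areal scale = h·k = 1 × sec φ; at 45°, h = 1.000, k = 1.414, so h·k = 1.414.
True area = apparent / (areal scale) = 192000 / 1.414 ≈ 136000 km².

136000 km²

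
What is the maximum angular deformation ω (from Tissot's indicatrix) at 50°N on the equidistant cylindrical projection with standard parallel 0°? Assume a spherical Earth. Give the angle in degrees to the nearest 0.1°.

25.1°

For the equirectangular projection with φ₀ = 0 (plate carrée), h = 1 along meridians and k = sec φ along parallels.
At 50°: h = 1.000, k = 1.556; principal scales a = 1.556, b = 1.000.
sin(ω/2) = (a − b)/(a + b) = 0.5557/2.556 = 0.2174, so ω = 2 arcsin(0.2174) ≈ 25.1°.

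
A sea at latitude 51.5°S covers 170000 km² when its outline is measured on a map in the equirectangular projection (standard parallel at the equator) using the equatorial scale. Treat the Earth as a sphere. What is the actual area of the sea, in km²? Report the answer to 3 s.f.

106000 km²

For the equirectangular projection with φ₀ = 0 (plate carrée), h = 1 along meridians and k = sec φ along parallels.
Areal scale = h·k = 1 × sec φ; at 51.5°, h = 1.000, k = 1.606, so h·k = 1.606.
True area = apparent / (areal scale) = 170000 / 1.606 ≈ 106000 km².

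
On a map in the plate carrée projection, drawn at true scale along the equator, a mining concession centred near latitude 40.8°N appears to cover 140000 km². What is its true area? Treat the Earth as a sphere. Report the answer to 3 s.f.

106000 km²

In the plate carrée (x = Rλ, y = Rφ), meridians are true-scale (h = 1) and parallels are stretched by k = sec φ.
Areal scale = h·k = 1 × sec φ; at 40.8°, h = 1.000, k = 1.321, so h·k = 1.321.
True area = apparent / (areal scale) = 140000 / 1.321 ≈ 106000 km².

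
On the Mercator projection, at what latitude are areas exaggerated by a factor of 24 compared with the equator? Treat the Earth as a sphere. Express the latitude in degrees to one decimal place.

78.2°

Mercator areal scale is sec²φ.
sec²φ = 24  ⇒  cos²φ = 0.04167  ⇒  cos φ = 0.2041.
φ = arccos(0.2041) ≈ 78.2°.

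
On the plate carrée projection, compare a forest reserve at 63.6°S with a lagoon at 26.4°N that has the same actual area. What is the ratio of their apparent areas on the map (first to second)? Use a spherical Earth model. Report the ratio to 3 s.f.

2.01

For the equirectangular projection with φ₀ = 0 (plate carrée), h = 1 along meridians and k = sec φ along parallels.
Areal scale at 63.6°: h·k = 1.000 × 2.249 = 2.249.
Areal scale at 26.4°: h·k = 1.000 × 1.116 = 1.116.
Ratio = 2.249/1.116 ≈ 2.01.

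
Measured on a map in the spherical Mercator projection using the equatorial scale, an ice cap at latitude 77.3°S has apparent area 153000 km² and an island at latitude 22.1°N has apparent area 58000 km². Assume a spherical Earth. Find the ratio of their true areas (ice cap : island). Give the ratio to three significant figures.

On Mercator the areal scale is sec²φ, so true area = apparent × cos²φ.
True area of ice cap: 153000 × cos²(77.3°) = 153000 × 0.04833 = 7395 km².
True area of island: 58000 × cos²(22.1°) = 58000 × 0.8585 = 49790 km².
Ratio = 7395 / 49790 ≈ 0.149.

0.149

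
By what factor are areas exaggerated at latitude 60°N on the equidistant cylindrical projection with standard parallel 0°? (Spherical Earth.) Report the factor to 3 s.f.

2.00

In the plate carrée (x = Rλ, y = Rφ), meridians are true-scale (h = 1) and parallels are stretched by k = sec φ.
Areal scale = h·k = 1 × sec φ; at 60°, h = 1.000, k = 2.000, so h·k = 2.000.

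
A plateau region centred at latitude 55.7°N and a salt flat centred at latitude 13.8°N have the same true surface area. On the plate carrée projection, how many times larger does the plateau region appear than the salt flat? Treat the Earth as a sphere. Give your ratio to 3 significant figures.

1.72

Plate carrée maps x = Rλ, y = Rφ. The meridian scale is h = 1 and the parallel scale is k = 1/cos φ = sec φ.
Areal scale at 55.7°: h·k = 1.000 × 1.775 = 1.775.
Areal scale at 13.8°: h·k = 1.000 × 1.030 = 1.030.
Ratio = 1.775/1.030 ≈ 1.72.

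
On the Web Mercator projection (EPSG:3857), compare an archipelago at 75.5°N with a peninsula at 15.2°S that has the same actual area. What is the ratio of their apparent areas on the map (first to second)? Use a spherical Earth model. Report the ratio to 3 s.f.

On Mercator, area is exaggerated by sec²φ = 1/cos²φ.
At 75.5°: sec²(75.5°) = 1/0.2504² = 15.95.
At 15.2°: sec²(15.2°) = 1/0.9650² = 1.074.
Ratio = 15.95/1.074 = cos²(15.2°)/cos²(75.5°) ≈ 14.9.

14.9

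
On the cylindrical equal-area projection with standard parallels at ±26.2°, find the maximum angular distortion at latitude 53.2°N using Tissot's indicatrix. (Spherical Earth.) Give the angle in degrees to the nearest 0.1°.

45.1°

A cylindrical equal-area projection with standard parallel φ₀ has meridian scale h = cos φ / cos φ₀ and parallel scale k = cos φ₀ / cos φ (so areas are preserved, h·k = 1).
At 53.2°: h = 0.6676, k = 1.498; principal scales a = 1.498, b = 0.6676.
sin(ω/2) = (a − b)/(a + b) = 0.8303/2.165 = 0.3834, so ω = 2 arcsin(0.3834) ≈ 45.1°.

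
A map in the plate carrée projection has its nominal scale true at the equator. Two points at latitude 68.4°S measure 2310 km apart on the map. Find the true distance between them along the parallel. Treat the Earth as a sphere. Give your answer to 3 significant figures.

850 km

Plate carrée maps x = Rλ, y = Rφ. The meridian scale is h = 1 and the parallel scale is k = 1/cos φ = sec φ.
Along the parallel at 68.4°, map distances are exaggerated by k = sec 68.4° = 2.716.
True distance = 2310 / 2.716 = 2310 × cos 68.4° ≈ 850 km.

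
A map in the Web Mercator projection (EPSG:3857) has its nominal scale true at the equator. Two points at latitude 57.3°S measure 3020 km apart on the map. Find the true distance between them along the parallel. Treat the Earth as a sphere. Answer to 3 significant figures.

1630 km

The Mercator projection is conformal; its linear scale factor is the same in every direction and equals sec φ = 1/cos φ.
Along the parallel at 57.3°, map distances are exaggerated by k = sec 57.3° = 1.851.
True distance = 3020 / 1.851 = 3020 × cos 57.3° ≈ 1630 km.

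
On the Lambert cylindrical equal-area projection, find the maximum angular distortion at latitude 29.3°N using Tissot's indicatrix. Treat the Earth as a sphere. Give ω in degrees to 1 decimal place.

The Lambert cylindrical equal-area projection is the cylindrical equal-area projection with its standard parallel at the equator (φ₀ = 0). For cylindrical equal-area with standard parallel φ₀, h = cos φ / cos φ₀ and k = cos φ₀ / cos φ, so h·k = 1.
At 29.3°: h = 0.8721, k = 1.147; principal scales a = 1.147, b = 0.8721.
sin(ω/2) = (a − b)/(a + b) = 0.2746/2.019 = 0.1360, so ω = 2 arcsin(0.1360) ≈ 15.6°.

15.6°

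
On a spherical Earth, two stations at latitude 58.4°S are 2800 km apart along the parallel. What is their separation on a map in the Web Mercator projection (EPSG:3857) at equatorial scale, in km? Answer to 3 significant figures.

5340 km

For Mercator, h = k = sec φ (a conformal cylindrical projection has a single point scale, 1/cos φ).
Along the parallel, k = sec 58.4° = 1/0.5240 = 1.908.
Map distance = 2800 × 1.908 ≈ 5340 km.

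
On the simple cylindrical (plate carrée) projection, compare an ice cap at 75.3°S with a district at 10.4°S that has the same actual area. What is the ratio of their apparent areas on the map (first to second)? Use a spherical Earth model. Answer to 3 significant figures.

For the equirectangular projection with φ₀ = 0 (plate carrée), h = 1 along meridians and k = sec φ along parallels.
Areal scale at 75.3°: h·k = 1.000 × 3.941 = 3.941.
Areal scale at 10.4°: h·k = 1.000 × 1.017 = 1.017.
Ratio = 3.941/1.017 ≈ 3.88.

3.88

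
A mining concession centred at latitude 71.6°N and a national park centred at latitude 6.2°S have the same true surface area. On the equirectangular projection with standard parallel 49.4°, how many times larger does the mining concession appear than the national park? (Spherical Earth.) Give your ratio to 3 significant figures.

In the equirectangular projection with standard parallel φ₀ = 49.4° (x = Rλ cos φ₀, y = Rφ), meridians are true-scale (h = 1) and the parallel scale is k = cos φ₀ / cos φ.
Areal scale at 71.6°: h·k = 1.000 × 2.062 = 2.062.
Areal scale at 6.2°: h·k = 1.000 × 0.6546 = 0.6546.
Ratio = 2.062/0.6546 ≈ 3.15.

3.15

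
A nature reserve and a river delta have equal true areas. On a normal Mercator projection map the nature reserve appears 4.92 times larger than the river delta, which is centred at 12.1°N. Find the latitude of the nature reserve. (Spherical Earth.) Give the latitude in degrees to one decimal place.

On Mercator, (apparent₁)/(apparent₂) = sec²φ₁ / sec²φ₂ when true areas are equal.
cos²φ₂ / cos²φ₁ = 4.92  ⇒  cos φ₁ = cos 12.1° / √4.92 = 0.9778/2.218 = 0.4408.
φ₁ = arccos(0.4408) ≈ 63.8°.

63.8°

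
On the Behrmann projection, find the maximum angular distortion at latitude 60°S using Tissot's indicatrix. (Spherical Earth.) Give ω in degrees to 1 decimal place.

Behrmann is a cylindrical equal-area projection with standard parallels at ±30°. Cylindrical equal-area (φ₀ = 30°): h = cos φ / cos 30° along meridians, k = cos 30° / cos φ along parallels; h·k = 1.
At 60°: h = 0.5774, k = 1.732; principal scales a = 1.732, b = 0.5774.
sin(ω/2) = (a − b)/(a + b) = 1.155/2.309 = 0.5000, so ω = 2 arcsin(0.5000) ≈ 60.0°.

60.0°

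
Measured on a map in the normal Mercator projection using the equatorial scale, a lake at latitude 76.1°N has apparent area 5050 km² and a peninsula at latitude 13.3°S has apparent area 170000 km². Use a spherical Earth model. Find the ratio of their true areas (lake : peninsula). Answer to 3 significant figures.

0.00181

Mercator's areal exaggeration is sec²φ; hence true area = (apparent area) · cos²φ.
True area of lake: 5050 × cos²(76.1°) = 5050 × 0.05771 = 291.4 km².
True area of peninsula: 170000 × cos²(13.3°) = 170000 × 0.9471 = 161000 km².
Ratio = 291.4 / 161000 ≈ 0.00181.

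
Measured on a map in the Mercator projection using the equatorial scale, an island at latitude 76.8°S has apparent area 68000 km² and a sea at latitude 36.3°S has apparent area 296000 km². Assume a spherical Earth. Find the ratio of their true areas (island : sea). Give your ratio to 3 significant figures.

0.0184

On Mercator the areal scale is sec²φ, so true area = apparent × cos²φ.
True area of island: 68000 × cos²(76.8°) = 68000 × 0.05214 = 3546 km².
True area of sea: 296000 × cos²(36.3°) = 296000 × 0.6495 = 192300 km².
Ratio = 3546 / 192300 ≈ 0.0184.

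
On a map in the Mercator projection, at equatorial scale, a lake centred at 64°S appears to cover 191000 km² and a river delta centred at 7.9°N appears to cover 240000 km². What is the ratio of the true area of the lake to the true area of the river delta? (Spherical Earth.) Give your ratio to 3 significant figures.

On Mercator the areal scale is sec²φ, so true area = apparent × cos²φ.
True area of lake: 191000 × cos²(64°) = 191000 × 0.1922 = 36700 km².
True area of river delta: 240000 × cos²(7.9°) = 240000 × 0.9811 = 235500 km².
Ratio = 36700 / 235500 ≈ 0.156.

0.156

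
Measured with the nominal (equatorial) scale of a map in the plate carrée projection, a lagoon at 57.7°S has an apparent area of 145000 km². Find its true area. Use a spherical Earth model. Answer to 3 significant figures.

For the equirectangular projection with φ₀ = 0 (plate carrée), h = 1 along meridians and k = sec φ along parallels.
Areal scale = h·k = 1 × sec φ; at 57.7°, h = 1.000, k = 1.871, so h·k = 1.871.
True area = apparent / (areal scale) = 145000 / 1.871 ≈ 77500 km².

77500 km²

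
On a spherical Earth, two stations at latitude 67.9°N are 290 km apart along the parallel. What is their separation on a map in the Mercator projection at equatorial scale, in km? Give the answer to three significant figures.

For Mercator, h = k = sec φ (a conformal cylindrical projection has a single point scale, 1/cos φ).
Along the parallel, k = sec 67.9° = 1/0.3762 = 2.658.
Map distance = 290 × 2.658 ≈ 771 km.

771 km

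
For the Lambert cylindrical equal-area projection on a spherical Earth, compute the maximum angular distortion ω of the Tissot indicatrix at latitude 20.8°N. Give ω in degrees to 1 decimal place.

7.7°

The Lambert cylindrical equal-area projection is the cylindrical equal-area projection with its standard parallel at the equator (φ₀ = 0). A cylindrical equal-area projection with standard parallel φ₀ has meridian scale h = cos φ / cos φ₀ and parallel scale k = cos φ₀ / cos φ (so areas are preserved, h·k = 1).
At 20.8°: h = 0.9348, k = 1.070; principal scales a = 1.070, b = 0.9348.
sin(ω/2) = (a − b)/(a + b) = 0.1349/2.005 = 0.06729, so ω = 2 arcsin(0.06729) ≈ 7.7°.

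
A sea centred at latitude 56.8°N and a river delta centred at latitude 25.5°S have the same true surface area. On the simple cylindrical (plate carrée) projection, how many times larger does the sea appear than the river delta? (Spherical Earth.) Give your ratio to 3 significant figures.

1.65

Plate carrée maps x = Rλ, y = Rφ. The meridian scale is h = 1 and the parallel scale is k = 1/cos φ = sec φ.
Areal scale at 56.8°: h·k = 1.000 × 1.826 = 1.826.
Areal scale at 25.5°: h·k = 1.000 × 1.108 = 1.108.
Ratio = 1.826/1.108 ≈ 1.65.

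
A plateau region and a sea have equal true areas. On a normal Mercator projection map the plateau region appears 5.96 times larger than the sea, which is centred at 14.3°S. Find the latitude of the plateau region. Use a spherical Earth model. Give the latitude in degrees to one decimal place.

Mercator areal scale is sec²φ, so apparent-area ratio = sec²φ₁ / sec²φ₂ = cos²φ₂ / cos²φ₁.
cos²φ₂ / cos²φ₁ = 5.96  ⇒  cos φ₁ = cos 14.3° / √5.96 = 0.9690/2.441 = 0.3969.
φ₁ = arccos(0.3969) ≈ 66.6°.

66.6°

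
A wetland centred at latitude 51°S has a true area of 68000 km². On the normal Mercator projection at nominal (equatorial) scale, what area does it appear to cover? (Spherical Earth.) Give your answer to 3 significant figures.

Mercator is conformal, so the point scale is isotropic: h = k = sec φ = 1/cos φ.
Areal scale = k² = sec²φ = 1/cos²(51°) = 1/0.6293² = 2.525.
Apparent area = 68000 × 2.525 ≈ 172000 km².

172000 km²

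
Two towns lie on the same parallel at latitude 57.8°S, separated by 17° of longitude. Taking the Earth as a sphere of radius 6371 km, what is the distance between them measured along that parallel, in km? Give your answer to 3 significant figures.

1010 km

Arc length along a parallel = R cos φ · Δλ (with Δλ in radians).
= 6371 × cos 57.8° × (17° × π/180) = 6371 × 0.5329 × 0.2967 ≈ 1010 km.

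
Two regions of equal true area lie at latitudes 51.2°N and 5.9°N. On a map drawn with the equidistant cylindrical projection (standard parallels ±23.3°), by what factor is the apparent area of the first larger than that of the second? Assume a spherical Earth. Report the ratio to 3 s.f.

With standard parallel φ₀ = 23.3°, the equirectangular projection gives x = Rλ cos φ₀, y = Rφ, so h = 1 and k = cos 23.3° / cos φ.
Areal scale at 51.2°: h·k = 1.000 × 1.466 = 1.466.
Areal scale at 5.9°: h·k = 1.000 × 0.9233 = 0.9233.
Ratio = 1.466/0.9233 ≈ 1.59.

1.59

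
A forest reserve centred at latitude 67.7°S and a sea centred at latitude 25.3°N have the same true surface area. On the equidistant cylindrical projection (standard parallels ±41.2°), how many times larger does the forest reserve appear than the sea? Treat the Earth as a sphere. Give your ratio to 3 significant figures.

The equidistant cylindrical projection with φ₀ = 41.2° has h = 1 (meridians true) and k = cos φ₀ / cos φ along parallels.
Areal scale at 67.7°: h·k = 1.000 × 1.983 = 1.983.
Areal scale at 25.3°: h·k = 1.000 × 0.8322 = 0.8322.
Ratio = 1.983/0.8322 ≈ 2.38.

2.38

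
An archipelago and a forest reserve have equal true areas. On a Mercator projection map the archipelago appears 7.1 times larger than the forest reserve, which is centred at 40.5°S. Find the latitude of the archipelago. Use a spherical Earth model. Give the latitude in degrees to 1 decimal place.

73.4°

On Mercator, (apparent₁)/(apparent₂) = sec²φ₁ / sec²φ₂ when true areas are equal.
cos²φ₂ / cos²φ₁ = 7.1  ⇒  cos φ₁ = cos 40.5° / √7.1 = 0.7604/2.665 = 0.2854.
φ₁ = arccos(0.2854) ≈ 73.4°.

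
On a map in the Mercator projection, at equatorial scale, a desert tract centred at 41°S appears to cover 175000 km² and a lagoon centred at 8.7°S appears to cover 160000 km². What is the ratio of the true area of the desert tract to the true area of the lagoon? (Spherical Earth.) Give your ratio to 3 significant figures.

0.638

Since Mercator area scale is 1/cos²φ, the true area equals the apparent area multiplied by cos²φ.
True area of desert tract: 175000 × cos²(41°) = 175000 × 0.5696 = 99680 km².
True area of lagoon: 160000 × cos²(8.7°) = 160000 × 0.9771 = 156300 km².
Ratio = 99680 / 156300 ≈ 0.638.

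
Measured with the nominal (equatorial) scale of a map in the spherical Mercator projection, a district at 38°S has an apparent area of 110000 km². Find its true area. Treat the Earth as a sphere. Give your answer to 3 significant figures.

For Mercator, h = k = sec φ (a conformal cylindrical projection has a single point scale, 1/cos φ).
Areal scale = k² = sec²φ = 1/cos²(38°) = 1/0.7880² = 1.610.
True area = apparent / (areal scale) = 110000 / 1.610 ≈ 68300 km².

68300 km²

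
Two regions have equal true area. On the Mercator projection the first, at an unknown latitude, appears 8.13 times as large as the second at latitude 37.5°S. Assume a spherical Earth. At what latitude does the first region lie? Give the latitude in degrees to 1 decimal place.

73.8°

For equal true areas on Mercator, apparent areas scale as sec²φ, so the ratio is cos²φ₂ / cos²φ₁.
cos²φ₂ / cos²φ₁ = 8.13  ⇒  cos φ₁ = cos 37.5° / √8.13 = 0.7934/2.851 = 0.2782.
φ₁ = arccos(0.2782) ≈ 73.8°.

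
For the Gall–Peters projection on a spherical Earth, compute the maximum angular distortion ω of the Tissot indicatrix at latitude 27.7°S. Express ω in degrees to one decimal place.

25.6°

Gall–Peters is a cylindrical equal-area projection with standard parallels at ±45°. A cylindrical equal-area projection with standard parallel φ₀ has meridian scale h = cos φ / cos φ₀ and parallel scale k = cos φ₀ / cos φ (so areas are preserved, h·k = 1).
At 27.7°: h = 1.252, k = 0.7986; principal scales a = 1.252, b = 0.7986.
sin(ω/2) = (a − b)/(a + b) = 0.4535/2.051 = 0.2211, so ω = 2 arcsin(0.2211) ≈ 25.6°.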